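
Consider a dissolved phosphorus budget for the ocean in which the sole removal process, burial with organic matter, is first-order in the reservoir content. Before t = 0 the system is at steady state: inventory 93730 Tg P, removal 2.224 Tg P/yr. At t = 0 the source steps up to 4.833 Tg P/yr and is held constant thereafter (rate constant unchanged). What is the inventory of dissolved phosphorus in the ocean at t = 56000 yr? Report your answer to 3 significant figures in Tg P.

175000 Tg P

τ = M₀/F₀ = 93730/2.224 = 42140 yr; rate constant k = 1/τ.
New steady state M_∞ = F₁/k = F₁·τ = 4.833 × 42140 = 203690 Tg P.
M(t) = M_∞ + (M₀ − M_∞)·e^(−t/τ); t/τ = 56000/42140 = 1.329, so e^(−t/τ) = 0.2648.
M(t) = 203690 − 110000 × 0.2648 = 174570 Tg P.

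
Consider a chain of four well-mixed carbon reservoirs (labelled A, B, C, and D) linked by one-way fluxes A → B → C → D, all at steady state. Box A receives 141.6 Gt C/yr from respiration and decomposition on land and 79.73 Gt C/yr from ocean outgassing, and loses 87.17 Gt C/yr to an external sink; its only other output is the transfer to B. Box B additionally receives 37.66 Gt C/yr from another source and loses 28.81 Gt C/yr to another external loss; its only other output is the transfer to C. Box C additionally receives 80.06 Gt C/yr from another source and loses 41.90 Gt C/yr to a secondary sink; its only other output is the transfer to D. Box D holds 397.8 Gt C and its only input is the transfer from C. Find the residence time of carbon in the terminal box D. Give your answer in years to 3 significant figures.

Box A: F(A→B) = (141.6 + 79.73) − 87.17 = 134.16 Gt C/yr.
Box B: F(B→C) = (134.16 + 37.66) − 28.81 = 143.01 Gt C/yr.
Box C: F(C→D) = (143.01 + 80.06) − 41.90 = 181.17 Gt C/yr.
Box D throughput = its input = 181.17 Gt C/yr; τ = 397.8 / 181.17 = 2.196 yr.

2.20 yr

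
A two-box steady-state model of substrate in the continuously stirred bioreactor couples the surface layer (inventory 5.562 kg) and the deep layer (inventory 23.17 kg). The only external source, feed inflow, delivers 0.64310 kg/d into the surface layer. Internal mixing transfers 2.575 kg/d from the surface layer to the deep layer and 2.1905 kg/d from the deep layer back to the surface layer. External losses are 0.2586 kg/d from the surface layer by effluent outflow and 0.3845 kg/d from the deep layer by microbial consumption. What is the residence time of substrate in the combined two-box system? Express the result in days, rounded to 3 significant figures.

44.7 d

For the system as a whole, the A↔B exchange is internal and contributes nothing to the throughput; only the external sinks remove mass.
M_total = 5.562 + 23.17 = 28.732 kg.
ΣF_external_out = 0.2586 + 0.3845 = 0.64310 kg/d.
τ = M_total / ΣF_ext = 28.732 / 0.64310 = 44.68 d.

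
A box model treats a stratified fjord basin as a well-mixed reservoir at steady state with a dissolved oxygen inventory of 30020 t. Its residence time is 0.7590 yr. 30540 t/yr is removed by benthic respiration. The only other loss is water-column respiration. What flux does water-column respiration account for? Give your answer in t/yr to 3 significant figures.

Total removal F = M/τ = 30020 / 0.7590 = 39550 t/yr.
Water-column respiration = F − (30540) = 39550 − 30540 = 9012 t/yr.

9010 t/yr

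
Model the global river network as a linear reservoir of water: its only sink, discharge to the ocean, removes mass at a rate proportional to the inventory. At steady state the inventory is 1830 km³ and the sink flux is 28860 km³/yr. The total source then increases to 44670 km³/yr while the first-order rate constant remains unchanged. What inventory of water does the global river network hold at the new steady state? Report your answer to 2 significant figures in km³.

2800 km³

Rate constant k = F/M = 28860 / 1830 = 15.77 yr⁻¹.
At the new steady state, source = k·M_new ⇒ M_new = 44670 / 15.77 = 2833 km³.
(Equivalently M_new = M × F_new/F_old = 1830 × 44670/28860.)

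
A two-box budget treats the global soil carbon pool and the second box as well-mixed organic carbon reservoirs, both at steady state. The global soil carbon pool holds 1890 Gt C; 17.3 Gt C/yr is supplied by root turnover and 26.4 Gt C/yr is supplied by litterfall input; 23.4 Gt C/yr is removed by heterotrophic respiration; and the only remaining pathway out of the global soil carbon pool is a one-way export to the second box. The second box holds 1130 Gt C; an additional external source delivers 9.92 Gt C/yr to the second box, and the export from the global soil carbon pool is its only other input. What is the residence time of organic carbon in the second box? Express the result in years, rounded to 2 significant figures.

37 yr

Balance the global soil carbon pool: ΣF_in = 17.3 + 26.4 = 43.700 Gt C/yr.
Export to the second box = ΣF_in − (23.4) = 20.300 Gt C/yr.
Total input to the second box = 20.300 + 9.92 = 30.220 Gt C/yr; at steady state this equals its total output.
τ = M / F = 1130 / 30.220 = 37.39 yr.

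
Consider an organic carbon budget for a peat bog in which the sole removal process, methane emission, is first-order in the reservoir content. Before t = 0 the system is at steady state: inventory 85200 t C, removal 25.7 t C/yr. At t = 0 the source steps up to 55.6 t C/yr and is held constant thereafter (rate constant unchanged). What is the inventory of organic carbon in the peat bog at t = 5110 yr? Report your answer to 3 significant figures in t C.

163000 t C

Residence time τ = M₀/F₀ = 3315 yr. The eventual steady state is M_∞ = M₀·(F₁/F₀) = 85200 × 55.6/25.7 = 184320 t C.
The anomaly ΔM(t) = M(t) − M_∞ decays as ΔM₀·e^(−t/τ) with ΔM₀ = 85200 − 184320 = −99120 t C.
At t = 5110 yr, e^(−t/τ) = e^(−1.541) = 0.2141, so ΔM = −21220 t C and M = 184320 − 21220 = 163100 t C.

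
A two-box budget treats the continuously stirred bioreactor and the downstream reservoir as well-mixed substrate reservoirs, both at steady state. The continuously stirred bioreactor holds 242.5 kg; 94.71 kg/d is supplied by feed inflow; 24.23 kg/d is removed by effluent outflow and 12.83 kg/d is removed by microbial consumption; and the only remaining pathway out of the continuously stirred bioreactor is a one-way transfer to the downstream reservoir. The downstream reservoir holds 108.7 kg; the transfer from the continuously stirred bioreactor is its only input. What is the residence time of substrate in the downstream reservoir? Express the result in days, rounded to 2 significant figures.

1.9 d

Balance the continuously stirred bioreactor: ΣF_in = 94.710 kg/d.
Transfer to the downstream reservoir = ΣF_in − (24.23 + 12.83) = 57.650 kg/d.
At steady state the output of the downstream reservoir equals its input, 57.650 kg/d.
τ = M / F = 108.7 / 57.650 = 1.886 d.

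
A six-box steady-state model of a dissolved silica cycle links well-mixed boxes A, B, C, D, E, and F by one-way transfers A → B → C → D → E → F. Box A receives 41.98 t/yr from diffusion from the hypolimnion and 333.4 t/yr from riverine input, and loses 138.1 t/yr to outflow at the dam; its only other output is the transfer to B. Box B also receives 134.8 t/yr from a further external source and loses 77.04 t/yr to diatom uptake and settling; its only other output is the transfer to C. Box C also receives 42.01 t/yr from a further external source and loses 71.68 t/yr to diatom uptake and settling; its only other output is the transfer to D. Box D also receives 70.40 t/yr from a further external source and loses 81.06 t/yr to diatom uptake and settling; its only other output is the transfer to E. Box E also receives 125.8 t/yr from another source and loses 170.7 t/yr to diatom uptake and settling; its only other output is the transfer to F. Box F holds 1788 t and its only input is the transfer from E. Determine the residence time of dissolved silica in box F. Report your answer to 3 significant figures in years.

8.52 yr

Box A: F(A→B) = (41.98 + 333.4) − 138.1 = 237.28 t/yr.
Box B: F(B→C) = (237.28 + 134.8) − 77.04 = 295.04 t/yr.
Box C: F(C→D) = (295.04 + 42.01) − 71.68 = 265.37 t/yr.
Box D: F(D→E) = (265.37 + 70.40) − 81.06 = 254.71 t/yr.
Box E: F(E→F) = (254.71 + 125.8) − 170.7 = 209.81 t/yr.
Box F throughput = its input = 209.81 t/yr; τ = 1788 / 209.81 = 8.522 yr.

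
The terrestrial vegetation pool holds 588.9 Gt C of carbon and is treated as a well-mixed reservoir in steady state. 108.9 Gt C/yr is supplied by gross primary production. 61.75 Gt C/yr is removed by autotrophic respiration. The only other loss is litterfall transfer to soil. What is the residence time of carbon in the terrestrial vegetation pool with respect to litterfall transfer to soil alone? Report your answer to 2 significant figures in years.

12 yr

At steady state ΣF_in = ΣF_out.
ΣF_in = 108.90 Gt C/yr.
Litterfall transfer to soil flux = ΣF_in − (61.75) = 108.90 − 61.75 = 47.15 Gt C/yr.
τ = M / F = 588.9 / 47.15 = 12.49 yr.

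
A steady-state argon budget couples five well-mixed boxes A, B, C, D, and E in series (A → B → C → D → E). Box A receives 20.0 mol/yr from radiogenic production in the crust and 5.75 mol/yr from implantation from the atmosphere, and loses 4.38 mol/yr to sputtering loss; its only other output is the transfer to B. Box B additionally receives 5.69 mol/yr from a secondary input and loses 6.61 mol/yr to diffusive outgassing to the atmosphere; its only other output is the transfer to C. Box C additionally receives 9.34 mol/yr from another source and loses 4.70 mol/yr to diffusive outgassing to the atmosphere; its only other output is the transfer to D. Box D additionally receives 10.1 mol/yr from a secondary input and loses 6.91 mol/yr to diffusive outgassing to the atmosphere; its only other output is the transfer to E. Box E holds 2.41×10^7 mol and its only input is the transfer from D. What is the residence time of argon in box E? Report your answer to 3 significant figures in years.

Box A: F(A→B) = (20.0 + 5.75) − 4.38 = 21.370 mol/yr.
Box B: F(B→C) = (21.370 + 5.69) − 6.61 = 20.450 mol/yr.
Box C: F(C→D) = (20.450 + 9.34) − 4.70 = 25.090 mol/yr.
Box D: F(D→E) = (25.090 + 10.1) − 6.91 = 28.280 mol/yr.
Box E throughput = its input = 28.280 mol/yr; τ = 2.41×10^7 / 28.280 = 852200 yr.

852000 yr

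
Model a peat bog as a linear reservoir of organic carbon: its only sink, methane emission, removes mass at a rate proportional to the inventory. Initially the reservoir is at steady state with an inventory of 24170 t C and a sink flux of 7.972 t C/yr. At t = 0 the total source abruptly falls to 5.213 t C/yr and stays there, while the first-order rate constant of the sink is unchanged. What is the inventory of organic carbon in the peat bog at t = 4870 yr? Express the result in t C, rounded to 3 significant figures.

Residence time τ = M₀/F₀ = 3032 yr. The eventual steady state is M_∞ = M₀·(F₁/F₀) = 24170 × 5.213/7.972 = 15805 t C.
The anomaly ΔM(t) = M(t) − M_∞ decays as ΔM₀·e^(−t/τ) with ΔM₀ = 24170 − 15805 = 8365 t C.
At t = 4870 yr, e^(−t/τ) = e^(−1.606) = 0.2006, so ΔM = 1678 t C and M = 15805 + 1678 = 17483 t C.

17500 t C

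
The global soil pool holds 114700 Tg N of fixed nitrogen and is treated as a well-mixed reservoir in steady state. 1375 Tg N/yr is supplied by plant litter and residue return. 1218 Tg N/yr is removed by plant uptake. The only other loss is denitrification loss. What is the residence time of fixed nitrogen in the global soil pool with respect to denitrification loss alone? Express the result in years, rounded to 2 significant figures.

730 yr

At steady state ΣF_in = ΣF_out.
ΣF_in = 1375.0 Tg N/yr.
Denitrification loss flux = ΣF_in − (1218) = 1375.0 − 1218 = 157.0 Tg N/yr.
τ = M / F = 114700 / 157.0 = 730.6 yr.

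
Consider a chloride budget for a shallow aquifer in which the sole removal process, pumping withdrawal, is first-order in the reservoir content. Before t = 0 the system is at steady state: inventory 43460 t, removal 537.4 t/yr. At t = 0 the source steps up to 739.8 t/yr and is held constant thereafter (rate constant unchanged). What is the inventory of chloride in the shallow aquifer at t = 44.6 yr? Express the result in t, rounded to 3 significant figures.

50400 t

The sink rate constant is k = F₀/M₀ = 537.4/43460 = 0.01237 yr⁻¹.
Solving dM/dt = F₁ − kM with M(0) = M₀ gives M(t) = F₁/k + (M₀ − F₁/k)·e^(−kt).
F₁/k = 739.8/0.01237 = 59828 t; kt = 0.01237 × 44.6 = 0.5515, e^(−kt) = 0.5761.
M(44.6) = 59828 + (43460 − 59828) × 0.5761 = 59828 − 9430 = 50399 t.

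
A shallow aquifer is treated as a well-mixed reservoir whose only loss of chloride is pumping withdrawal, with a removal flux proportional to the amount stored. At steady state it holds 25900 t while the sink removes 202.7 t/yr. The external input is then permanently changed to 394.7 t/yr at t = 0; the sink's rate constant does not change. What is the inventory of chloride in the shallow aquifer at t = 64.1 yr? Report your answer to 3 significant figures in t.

35600 t

τ = M₀/F₀ = 25900/202.7 = 127.8 yr; rate constant k = 1/τ.
New steady state M_∞ = F₁/k = F₁·τ = 394.7 × 127.8 = 50433 t.
M(t) = M_∞ + (M₀ − M_∞)·e^(−t/τ); t/τ = 64.1/127.8 = 0.5017, so e^(−t/τ) = 0.6055.
M(t) = 50433 − 24530 × 0.6055 = 35578 t.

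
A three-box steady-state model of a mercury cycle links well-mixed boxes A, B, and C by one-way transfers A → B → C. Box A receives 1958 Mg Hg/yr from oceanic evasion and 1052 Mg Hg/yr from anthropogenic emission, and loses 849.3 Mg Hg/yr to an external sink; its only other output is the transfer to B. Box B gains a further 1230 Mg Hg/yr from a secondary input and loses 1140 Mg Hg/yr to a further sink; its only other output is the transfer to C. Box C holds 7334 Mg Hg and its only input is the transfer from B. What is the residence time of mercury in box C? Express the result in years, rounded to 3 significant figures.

Box A: F(A→B) = (1958 + 1052) − 849.3 = 2160.7 Mg Hg/yr.
Box B: F(B→C) = (2160.7 + 1230) − 1140 = 2250.7 Mg Hg/yr.
Box C throughput = its input = 2250.7 Mg Hg/yr; τ = 7334 / 2250.7 = 3.259 yr.

3.26 yr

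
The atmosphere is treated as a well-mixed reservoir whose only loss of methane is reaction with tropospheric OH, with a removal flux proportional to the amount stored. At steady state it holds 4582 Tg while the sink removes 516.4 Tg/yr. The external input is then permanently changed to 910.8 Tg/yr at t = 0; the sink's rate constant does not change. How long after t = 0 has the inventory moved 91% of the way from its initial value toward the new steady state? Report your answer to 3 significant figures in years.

21.4 yr

τ = M₀/F₀ = 4582/516.4 = 8.873 yr.
The remaining gap fraction is e^(−t/τ); 91% covered ⇒ e^(−t/τ) = 0.0900.
t = −τ ln(0.0900) = 8.873 × 2.408 = 21.37 yr.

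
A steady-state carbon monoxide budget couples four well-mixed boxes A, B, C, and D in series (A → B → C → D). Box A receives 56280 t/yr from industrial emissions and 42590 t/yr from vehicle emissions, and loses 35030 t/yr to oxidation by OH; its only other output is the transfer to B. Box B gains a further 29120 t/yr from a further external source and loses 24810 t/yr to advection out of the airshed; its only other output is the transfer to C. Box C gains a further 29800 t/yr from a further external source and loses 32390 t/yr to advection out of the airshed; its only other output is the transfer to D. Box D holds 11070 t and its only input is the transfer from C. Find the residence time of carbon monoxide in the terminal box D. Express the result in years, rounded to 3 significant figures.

0.169 yr

Box A: F(A→B) = (56280 + 42590) − 35030 = 63840 t/yr.
Box B: F(B→C) = (63840 + 29120) − 24810 = 68150 t/yr.
Box C: F(C→D) = (68150 + 29800) − 32390 = 65560 t/yr.
Box D throughput = its input = 65560 t/yr; τ = 11070 / 65560 = 0.1689 yr.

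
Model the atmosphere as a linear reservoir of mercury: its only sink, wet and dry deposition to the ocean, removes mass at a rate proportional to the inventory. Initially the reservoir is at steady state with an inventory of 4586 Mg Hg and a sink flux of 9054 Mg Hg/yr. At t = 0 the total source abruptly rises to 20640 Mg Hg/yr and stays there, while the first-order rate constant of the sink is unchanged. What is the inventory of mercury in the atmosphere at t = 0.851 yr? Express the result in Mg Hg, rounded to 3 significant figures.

9360 Mg Hg

Residence time τ = M₀/F₀ = 0.5065 yr. The eventual steady state is M_∞ = M₀·(F₁/F₀) = 4586 × 20640/9054 = 10454 Mg Hg.
The anomaly ΔM(t) = M(t) − M_∞ decays as ΔM₀·e^(−t/τ) with ΔM₀ = 4586 − 10454 = −5868 Mg Hg.
At t = 0.851 yr, e^(−t/τ) = e^(−1.680) = 0.1864, so ΔM = −1094 Mg Hg and M = 10454 − 1094 = 9360.9 Mg Hg.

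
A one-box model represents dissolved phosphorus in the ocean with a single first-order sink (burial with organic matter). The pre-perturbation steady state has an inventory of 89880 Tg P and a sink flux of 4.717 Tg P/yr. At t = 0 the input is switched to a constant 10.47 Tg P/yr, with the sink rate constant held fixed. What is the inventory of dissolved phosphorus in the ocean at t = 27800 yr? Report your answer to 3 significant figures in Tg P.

174000 Tg P

The sink rate constant is k = F₀/M₀ = 4.717/89880 = 5.248×10^-5 yr⁻¹.
Solving dM/dt = F₁ − kM with M(0) = M₀ gives M(t) = F₁/k + (M₀ − F₁/k)·e^(−kt).
F₁/k = 10.47/5.248×10^-5 = 199500 Tg P; kt = 5.248×10^-5 × 27800 = 1.459, e^(−kt) = 0.2325.
M(27800) = 199500 + (89880 − 199500) × 0.2325 = 199500 − 25480 = 174020 Tg P.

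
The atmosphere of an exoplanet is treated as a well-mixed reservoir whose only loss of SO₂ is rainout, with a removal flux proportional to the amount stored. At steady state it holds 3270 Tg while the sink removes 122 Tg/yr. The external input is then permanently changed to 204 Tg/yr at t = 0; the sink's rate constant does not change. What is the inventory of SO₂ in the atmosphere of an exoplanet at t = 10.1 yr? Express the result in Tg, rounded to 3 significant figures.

3960 Tg

τ = M₀/F₀ = 3270/122 = 26.80 yr; rate constant k = 1/τ.
New steady state M_∞ = F₁/k = F₁·τ = 204 × 26.80 = 5467.9 Tg.
M(t) = M_∞ + (M₀ − M_∞)·e^(−t/τ); t/τ = 10.1/26.80 = 0.3768, so e^(−t/τ) = 0.6860.
M(t) = 5467.9 − 2198 × 0.6860 = 3960.0 Tg.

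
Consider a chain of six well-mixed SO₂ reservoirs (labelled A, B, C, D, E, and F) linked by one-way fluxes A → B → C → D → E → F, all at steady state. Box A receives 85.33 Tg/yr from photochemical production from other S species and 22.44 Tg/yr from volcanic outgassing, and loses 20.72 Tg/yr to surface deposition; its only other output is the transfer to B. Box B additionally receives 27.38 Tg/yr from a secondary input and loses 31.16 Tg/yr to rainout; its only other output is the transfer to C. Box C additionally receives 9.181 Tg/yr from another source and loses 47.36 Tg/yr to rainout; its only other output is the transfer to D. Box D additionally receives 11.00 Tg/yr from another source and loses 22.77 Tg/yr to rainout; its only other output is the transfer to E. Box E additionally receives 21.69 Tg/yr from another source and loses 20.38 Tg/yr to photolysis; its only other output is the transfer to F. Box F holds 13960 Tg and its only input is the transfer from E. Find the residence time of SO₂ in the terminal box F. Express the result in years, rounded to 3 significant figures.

Box A: F(A→B) = (85.33 + 22.44) − 20.72 = 87.050 Tg/yr.
Box B: F(B→C) = (87.050 + 27.38) − 31.16 = 83.270 Tg/yr.
Box C: F(C→D) = (83.270 + 9.181) − 47.36 = 45.091 Tg/yr.
Box D: F(D→E) = (45.091 + 11.00) − 22.77 = 33.321 Tg/yr.
Box E: F(E→F) = (33.321 + 21.69) − 20.38 = 34.631 Tg/yr.
Box F throughput = its input = 34.631 Tg/yr; τ = 13960 / 34.631 = 403.1 yr.

403 yr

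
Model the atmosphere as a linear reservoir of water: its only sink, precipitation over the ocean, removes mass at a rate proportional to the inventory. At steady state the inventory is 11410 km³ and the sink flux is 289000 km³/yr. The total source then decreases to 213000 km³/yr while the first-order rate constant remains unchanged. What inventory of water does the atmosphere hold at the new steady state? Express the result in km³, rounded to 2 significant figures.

Rate constant k = F/M = 289000 / 11410 = 25.33 yr⁻¹.
At the new steady state, source = k·M_new ⇒ M_new = 213000 / 25.33 = 8409 km³.
(Equivalently M_new = M × F_new/F_old = 11410 × 213000/289000.)

8400 km³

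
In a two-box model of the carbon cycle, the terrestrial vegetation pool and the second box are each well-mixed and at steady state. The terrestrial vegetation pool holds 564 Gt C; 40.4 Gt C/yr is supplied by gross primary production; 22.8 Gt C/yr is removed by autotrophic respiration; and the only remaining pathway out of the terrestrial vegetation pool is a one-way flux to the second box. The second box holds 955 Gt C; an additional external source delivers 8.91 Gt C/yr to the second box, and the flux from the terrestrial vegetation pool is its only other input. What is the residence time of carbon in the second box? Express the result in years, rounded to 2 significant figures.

36 yr

Balance the terrestrial vegetation pool: ΣF_in = 40.400 Gt C/yr.
Flux to the second box = ΣF_in − (22.8) = 17.600 Gt C/yr.
Total input to the second box = 17.600 + 8.91 = 26.510 Gt C/yr; at steady state this equals its total output.
τ = M / F = 955 / 26.510 = 36.02 yr.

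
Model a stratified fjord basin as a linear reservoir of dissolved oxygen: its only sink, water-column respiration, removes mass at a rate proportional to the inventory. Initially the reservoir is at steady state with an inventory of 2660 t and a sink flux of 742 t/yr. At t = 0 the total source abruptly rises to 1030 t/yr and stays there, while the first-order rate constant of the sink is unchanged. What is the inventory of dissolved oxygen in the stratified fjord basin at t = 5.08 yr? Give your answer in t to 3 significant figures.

Residence time τ = M₀/F₀ = 3.585 yr. The eventual steady state is M_∞ = M₀·(F₁/F₀) = 2660 × 1030/742 = 3692.5 t.
The anomaly ΔM(t) = M(t) − M_∞ decays as ΔM₀·e^(−t/τ) with ΔM₀ = 2660 − 3692.5 = −1032 t.
At t = 5.08 yr, e^(−t/τ) = e^(−1.417) = 0.2424, so ΔM = −250.3 t and M = 3692.5 − 250.3 = 3442.2 t.

3440 t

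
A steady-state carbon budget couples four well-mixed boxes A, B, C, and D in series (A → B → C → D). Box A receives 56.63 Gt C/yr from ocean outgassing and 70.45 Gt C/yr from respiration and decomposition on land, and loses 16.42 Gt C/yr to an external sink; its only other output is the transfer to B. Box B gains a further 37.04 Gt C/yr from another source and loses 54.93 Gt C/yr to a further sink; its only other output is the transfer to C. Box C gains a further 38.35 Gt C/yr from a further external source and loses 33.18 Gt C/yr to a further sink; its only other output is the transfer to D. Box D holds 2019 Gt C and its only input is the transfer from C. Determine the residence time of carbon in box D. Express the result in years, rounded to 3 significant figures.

Box A: F(A→B) = (56.63 + 70.45) − 16.42 = 110.66 Gt C/yr.
Box B: F(B→C) = (110.66 + 37.04) − 54.93 = 92.770 Gt C/yr.
Box C: F(C→D) = (92.770 + 38.35) − 33.18 = 97.940 Gt C/yr.
Box D throughput = its input = 97.940 Gt C/yr; τ = 2019 / 97.940 = 20.61 yr.

20.6 yr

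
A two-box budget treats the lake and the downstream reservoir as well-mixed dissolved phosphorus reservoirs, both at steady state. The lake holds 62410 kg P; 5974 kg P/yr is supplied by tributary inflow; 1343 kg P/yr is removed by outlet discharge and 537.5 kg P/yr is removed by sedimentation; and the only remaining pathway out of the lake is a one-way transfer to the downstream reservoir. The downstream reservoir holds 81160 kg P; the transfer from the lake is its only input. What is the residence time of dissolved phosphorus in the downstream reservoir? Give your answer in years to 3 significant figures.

19.8 yr

Balance the lake: ΣF_in = 5974.0 kg P/yr.
Transfer to the downstream reservoir = ΣF_in − (1343 + 537.5) = 4093.5 kg P/yr.
At steady state the output of the downstream reservoir equals its input, 4093.5 kg P/yr.
τ = M / F = 81160 / 4093.5 = 19.83 yr.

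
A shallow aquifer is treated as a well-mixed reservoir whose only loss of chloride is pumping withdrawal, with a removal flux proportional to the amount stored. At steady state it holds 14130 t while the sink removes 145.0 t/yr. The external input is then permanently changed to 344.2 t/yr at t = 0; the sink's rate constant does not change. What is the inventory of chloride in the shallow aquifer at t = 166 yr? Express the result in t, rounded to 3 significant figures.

τ = M₀/F₀ = 14130/145.0 = 97.45 yr; rate constant k = 1/τ.
New steady state M_∞ = F₁/k = F₁·τ = 344.2 × 97.45 = 33542 t.
M(t) = M_∞ + (M₀ − M_∞)·e^(−t/τ); t/τ = 166/97.45 = 1.703, so e^(−t/τ) = 0.1821.
M(t) = 33542 − 19410 × 0.1821 = 30008 t.

30000 t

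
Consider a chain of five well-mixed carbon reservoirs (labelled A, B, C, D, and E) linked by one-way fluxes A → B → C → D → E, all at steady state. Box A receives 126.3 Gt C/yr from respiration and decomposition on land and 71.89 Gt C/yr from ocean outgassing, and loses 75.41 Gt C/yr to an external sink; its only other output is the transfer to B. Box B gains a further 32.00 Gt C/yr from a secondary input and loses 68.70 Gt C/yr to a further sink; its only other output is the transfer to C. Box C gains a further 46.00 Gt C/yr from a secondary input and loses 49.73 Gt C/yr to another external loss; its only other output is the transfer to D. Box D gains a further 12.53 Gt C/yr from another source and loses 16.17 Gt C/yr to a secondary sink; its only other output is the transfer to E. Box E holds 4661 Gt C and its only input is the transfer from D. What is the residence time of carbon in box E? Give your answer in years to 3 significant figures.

59.2 yr

Box A: F(A→B) = (126.3 + 71.89) − 75.41 = 122.78 Gt C/yr.
Box B: F(B→C) = (122.78 + 32.00) − 68.70 = 86.080 Gt C/yr.
Box C: F(C→D) = (86.080 + 46.00) − 49.73 = 82.350 Gt C/yr.
Box D: F(D→E) = (82.350 + 12.53) − 16.17 = 78.710 Gt C/yr.
Box E throughput = its input = 78.710 Gt C/yr; τ = 4661 / 78.710 = 59.22 yr.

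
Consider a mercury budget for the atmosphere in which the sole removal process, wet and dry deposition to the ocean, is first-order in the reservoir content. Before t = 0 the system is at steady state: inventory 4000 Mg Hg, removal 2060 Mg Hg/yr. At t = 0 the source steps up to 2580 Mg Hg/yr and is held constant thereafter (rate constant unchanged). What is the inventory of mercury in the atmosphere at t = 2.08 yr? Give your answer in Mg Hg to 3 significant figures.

τ = M₀/F₀ = 4000/2060 = 1.942 yr; rate constant k = 1/τ.
New steady state M_∞ = F₁/k = F₁·τ = 2580 × 1.942 = 5009.7 Mg Hg.
M(t) = M_∞ + (M₀ − M_∞)·e^(−t/τ); t/τ = 2.08/1.942 = 1.071, so e^(−t/τ) = 0.3426.
M(t) = 5009.7 − 1010 × 0.3426 = 4663.8 Mg Hg.

4660 Mg Hg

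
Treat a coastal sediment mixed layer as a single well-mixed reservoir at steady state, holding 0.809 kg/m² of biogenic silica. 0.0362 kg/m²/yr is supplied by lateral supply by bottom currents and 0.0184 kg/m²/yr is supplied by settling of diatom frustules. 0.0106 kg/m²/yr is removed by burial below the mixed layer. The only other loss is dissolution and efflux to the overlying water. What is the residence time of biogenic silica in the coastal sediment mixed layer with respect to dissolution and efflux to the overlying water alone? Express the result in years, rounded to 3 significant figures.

At steady state ΣF_in = ΣF_out.
ΣF_in = 0.0362 + 0.0184 = 0.054600 kg/m²/yr.
Dissolution and efflux to the overlying water flux = ΣF_in − (0.0106) = 0.054600 − 0.01060 = 0.04400 kg/m²/yr.
τ = M / F = 0.809 / 0.04400 = 18.39 yr.

18.4 yr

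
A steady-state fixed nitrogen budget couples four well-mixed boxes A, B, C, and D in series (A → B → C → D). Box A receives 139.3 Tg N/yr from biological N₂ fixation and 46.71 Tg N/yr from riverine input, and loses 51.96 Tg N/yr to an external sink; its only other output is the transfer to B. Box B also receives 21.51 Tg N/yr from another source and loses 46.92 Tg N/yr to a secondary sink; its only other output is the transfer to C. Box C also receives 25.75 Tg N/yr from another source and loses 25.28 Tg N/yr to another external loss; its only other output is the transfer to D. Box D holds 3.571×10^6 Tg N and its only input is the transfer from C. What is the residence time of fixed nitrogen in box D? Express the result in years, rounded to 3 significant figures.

32700 yr

Box A: F(A→B) = (139.3 + 46.71) − 51.96 = 134.05 Tg N/yr.
Box B: F(B→C) = (134.05 + 21.51) − 46.92 = 108.64 Tg N/yr.
Box C: F(C→D) = (108.64 + 25.75) − 25.28 = 109.11 Tg N/yr.
Box D throughput = its input = 109.11 Tg N/yr; τ = 3.571×10^6 / 109.11 = 32730 yr.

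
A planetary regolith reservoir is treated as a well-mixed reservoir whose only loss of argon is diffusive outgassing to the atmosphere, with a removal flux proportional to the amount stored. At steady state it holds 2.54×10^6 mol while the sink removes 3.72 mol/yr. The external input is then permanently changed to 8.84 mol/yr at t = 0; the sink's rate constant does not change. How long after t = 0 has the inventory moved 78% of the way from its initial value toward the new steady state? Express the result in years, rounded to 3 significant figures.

τ = M₀/F₀ = 2.54×10^6/3.72 = 682800 yr.
The remaining gap fraction is e^(−t/τ); 78% covered ⇒ e^(−t/τ) = 0.220.
t = −τ ln(0.220) = 682800 × 1.514 = 1.034×10^6 yr.

1.03×10^6 yr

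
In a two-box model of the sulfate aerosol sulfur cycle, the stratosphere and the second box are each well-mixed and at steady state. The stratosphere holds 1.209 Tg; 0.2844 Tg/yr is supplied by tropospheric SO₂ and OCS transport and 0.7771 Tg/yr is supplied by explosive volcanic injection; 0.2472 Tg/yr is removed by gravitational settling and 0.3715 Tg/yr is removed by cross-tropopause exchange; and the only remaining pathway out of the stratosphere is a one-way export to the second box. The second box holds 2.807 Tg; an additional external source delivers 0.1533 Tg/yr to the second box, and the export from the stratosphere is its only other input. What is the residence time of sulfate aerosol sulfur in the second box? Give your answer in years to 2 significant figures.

4.7 yr

Balance the stratosphere: ΣF_in = 0.2844 + 0.7771 = 1.0615 Tg/yr.
Export to the second box = ΣF_in − (0.2472 + 0.3715) = 0.44280 Tg/yr.
Total input to the second box = 0.44280 + 0.1533 = 0.59610 Tg/yr; at steady state this equals its total output.
τ = M / F = 2.807 / 0.59610 = 4.709 yr.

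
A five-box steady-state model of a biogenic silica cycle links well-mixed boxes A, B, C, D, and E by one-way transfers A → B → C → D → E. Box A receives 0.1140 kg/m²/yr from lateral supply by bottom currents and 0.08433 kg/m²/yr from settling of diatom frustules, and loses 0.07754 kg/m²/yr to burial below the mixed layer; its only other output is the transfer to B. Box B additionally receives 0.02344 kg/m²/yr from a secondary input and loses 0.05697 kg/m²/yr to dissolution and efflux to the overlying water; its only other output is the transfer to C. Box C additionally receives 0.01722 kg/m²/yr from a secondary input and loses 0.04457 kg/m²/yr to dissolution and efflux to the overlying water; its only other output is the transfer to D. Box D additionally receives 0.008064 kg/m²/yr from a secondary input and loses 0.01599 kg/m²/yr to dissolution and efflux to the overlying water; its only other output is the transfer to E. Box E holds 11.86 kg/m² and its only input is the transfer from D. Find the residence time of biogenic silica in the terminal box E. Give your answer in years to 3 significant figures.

Box A: F(A→B) = (0.1140 + 0.08433) − 0.07754 = 0.12079 kg/m²/yr.
Box B: F(B→C) = (0.12079 + 0.02344) − 0.05697 = 0.087260 kg/m²/yr.
Box C: F(C→D) = (0.087260 + 0.01722) − 0.04457 = 0.059910 kg/m²/yr.
Box D: F(D→E) = (0.059910 + 0.008064) − 0.01599 = 0.051984 kg/m²/yr.
Box E throughput = its input = 0.051984 kg/m²/yr; τ = 11.86 / 0.051984 = 228.1 yr.

228 yr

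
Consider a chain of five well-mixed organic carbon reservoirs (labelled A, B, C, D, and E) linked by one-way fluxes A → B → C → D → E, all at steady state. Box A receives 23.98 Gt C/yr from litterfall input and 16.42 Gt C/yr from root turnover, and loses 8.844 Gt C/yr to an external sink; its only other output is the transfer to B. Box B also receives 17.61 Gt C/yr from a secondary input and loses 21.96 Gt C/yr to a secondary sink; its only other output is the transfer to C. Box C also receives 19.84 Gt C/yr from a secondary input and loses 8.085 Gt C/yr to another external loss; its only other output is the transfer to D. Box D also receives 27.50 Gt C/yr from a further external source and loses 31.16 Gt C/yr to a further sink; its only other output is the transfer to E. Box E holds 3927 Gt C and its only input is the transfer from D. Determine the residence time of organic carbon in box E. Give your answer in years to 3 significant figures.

111 yr

Box A: F(A→B) = (23.98 + 16.42) − 8.844 = 31.556 Gt C/yr.
Box B: F(B→C) = (31.556 + 17.61) − 21.96 = 27.206 Gt C/yr.
Box C: F(C→D) = (27.206 + 19.84) − 8.085 = 38.961 Gt C/yr.
Box D: F(D→E) = (38.961 + 27.50) − 31.16 = 35.301 Gt C/yr.
Box E throughput = its input = 35.301 Gt C/yr; τ = 3927 / 35.301 = 111.2 yr.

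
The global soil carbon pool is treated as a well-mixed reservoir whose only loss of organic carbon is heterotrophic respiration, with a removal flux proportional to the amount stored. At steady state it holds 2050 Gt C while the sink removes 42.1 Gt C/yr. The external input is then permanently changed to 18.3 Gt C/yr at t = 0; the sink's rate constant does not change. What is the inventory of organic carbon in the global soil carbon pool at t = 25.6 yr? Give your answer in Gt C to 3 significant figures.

The sink rate constant is k = F₀/M₀ = 42.1/2050 = 0.02054 yr⁻¹.
Solving dM/dt = F₁ − kM with M(0) = M₀ gives M(t) = F₁/k + (M₀ − F₁/k)·e^(−kt).
F₁/k = 18.3/0.02054 = 891.09 Gt C; kt = 0.02054 × 25.6 = 0.5257, e^(−kt) = 0.5911.
M(25.6) = 891.09 + (2050 − 891.09) × 0.5911 = 891.09 + 685.1 = 1576.1 Gt C.

1580 Gt C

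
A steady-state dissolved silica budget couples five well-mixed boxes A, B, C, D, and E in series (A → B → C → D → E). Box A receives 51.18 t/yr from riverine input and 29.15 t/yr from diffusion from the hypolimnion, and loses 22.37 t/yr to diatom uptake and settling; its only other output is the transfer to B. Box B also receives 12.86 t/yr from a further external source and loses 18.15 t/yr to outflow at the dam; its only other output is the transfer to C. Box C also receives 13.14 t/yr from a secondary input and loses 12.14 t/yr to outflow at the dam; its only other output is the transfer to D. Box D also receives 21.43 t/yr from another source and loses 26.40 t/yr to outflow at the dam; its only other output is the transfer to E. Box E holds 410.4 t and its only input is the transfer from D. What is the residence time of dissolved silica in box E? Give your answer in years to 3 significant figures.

8.43 yr

Box A: F(A→B) = (51.18 + 29.15) − 22.37 = 57.960 t/yr.
Box B: F(B→C) = (57.960 + 12.86) − 18.15 = 52.670 t/yr.
Box C: F(C→D) = (52.670 + 13.14) − 12.14 = 53.670 t/yr.
Box D: F(D→E) = (53.670 + 21.43) − 26.40 = 48.700 t/yr.
Box E throughput = its input = 48.700 t/yr; τ = 410.4 / 48.700 = 8.427 yr.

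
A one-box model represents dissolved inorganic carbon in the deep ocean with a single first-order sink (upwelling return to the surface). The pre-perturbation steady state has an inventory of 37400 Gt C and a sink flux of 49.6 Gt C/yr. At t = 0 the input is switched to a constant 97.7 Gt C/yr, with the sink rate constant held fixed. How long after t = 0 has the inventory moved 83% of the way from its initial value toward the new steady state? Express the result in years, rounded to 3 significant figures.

τ = M₀/F₀ = 37400/49.6 = 754.0 yr.
The remaining gap fraction is e^(−t/τ); 83% covered ⇒ e^(−t/τ) = 0.170.
t = −τ ln(0.170) = 754.0 × 1.772 = 1336 yr.

1340 yr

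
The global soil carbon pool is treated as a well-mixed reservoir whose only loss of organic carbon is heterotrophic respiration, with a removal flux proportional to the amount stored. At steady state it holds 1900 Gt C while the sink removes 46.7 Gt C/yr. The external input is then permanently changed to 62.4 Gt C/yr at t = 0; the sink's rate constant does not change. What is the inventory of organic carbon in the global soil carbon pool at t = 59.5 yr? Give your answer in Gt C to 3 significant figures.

2390 Gt C

The sink rate constant is k = F₀/M₀ = 46.7/1900 = 0.02458 yr⁻¹.
Solving dM/dt = F₁ − kM with M(0) = M₀ gives M(t) = F₁/k + (M₀ − F₁/k)·e^(−kt).
F₁/k = 62.4/0.02458 = 2538.8 Gt C; kt = 0.02458 × 59.5 = 1.462, e^(−kt) = 0.2317.
M(59.5) = 2538.8 + (1900 − 2538.8) × 0.2317 = 2538.8 − 148.0 = 2390.8 Gt C.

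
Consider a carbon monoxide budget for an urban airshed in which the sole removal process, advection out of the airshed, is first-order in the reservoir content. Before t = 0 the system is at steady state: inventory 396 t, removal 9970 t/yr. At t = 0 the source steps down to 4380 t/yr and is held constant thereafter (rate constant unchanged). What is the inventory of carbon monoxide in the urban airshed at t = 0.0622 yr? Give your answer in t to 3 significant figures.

220 t

Residence time τ = M₀/F₀ = 0.03972 yr. The eventual steady state is M_∞ = M₀·(F₁/F₀) = 396 × 4380/9970 = 173.97 t.
The anomaly ΔM(t) = M(t) − M_∞ decays as ΔM₀·e^(−t/τ) with ΔM₀ = 396 − 173.97 = 222.0 t.
At t = 0.0622 yr, e^(−t/τ) = e^(−1.566) = 0.2089, so ΔM = 46.38 t and M = 173.97 + 46.38 = 220.35 t.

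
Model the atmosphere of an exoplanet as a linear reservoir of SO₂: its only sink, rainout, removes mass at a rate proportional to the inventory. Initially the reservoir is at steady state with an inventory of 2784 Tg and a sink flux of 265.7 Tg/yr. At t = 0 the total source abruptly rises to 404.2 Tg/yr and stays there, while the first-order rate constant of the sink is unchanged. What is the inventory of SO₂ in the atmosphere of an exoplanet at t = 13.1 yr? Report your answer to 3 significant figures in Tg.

The sink rate constant is k = F₀/M₀ = 265.7/2784 = 0.09544 yr⁻¹.
Solving dM/dt = F₁ − kM with M(0) = M₀ gives M(t) = F₁/k + (M₀ − F₁/k)·e^(−kt).
F₁/k = 404.2/0.09544 = 4235.2 Tg; kt = 0.09544 × 13.1 = 1.250, e^(−kt) = 0.2864.
M(13.1) = 4235.2 + (2784 − 4235.2) × 0.2864 = 4235.2 − 415.7 = 3819.5 Tg.

3820 Tg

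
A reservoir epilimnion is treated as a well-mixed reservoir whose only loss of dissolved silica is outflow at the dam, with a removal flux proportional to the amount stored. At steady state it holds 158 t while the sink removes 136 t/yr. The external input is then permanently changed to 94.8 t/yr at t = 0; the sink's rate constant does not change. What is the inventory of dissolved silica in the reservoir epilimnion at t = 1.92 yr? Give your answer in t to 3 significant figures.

119 t

τ = M₀/F₀ = 158/136 = 1.162 yr; rate constant k = 1/τ.
New steady state M_∞ = F₁/k = F₁·τ = 94.8 × 1.162 = 110.14 t.
M(t) = M_∞ + (M₀ − M_∞)·e^(−t/τ); t/τ = 1.92/1.162 = 1.653, so e^(−t/τ) = 0.1915.
M(t) = 110.14 + 47.86 × 0.1915 = 119.30 t.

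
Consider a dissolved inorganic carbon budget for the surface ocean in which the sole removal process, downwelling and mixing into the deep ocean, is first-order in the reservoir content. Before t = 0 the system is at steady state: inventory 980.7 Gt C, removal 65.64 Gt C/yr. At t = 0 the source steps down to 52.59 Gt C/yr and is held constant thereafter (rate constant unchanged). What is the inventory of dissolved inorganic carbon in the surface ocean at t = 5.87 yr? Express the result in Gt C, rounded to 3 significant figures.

917 Gt C

Residence time τ = M₀/F₀ = 14.94 yr. The eventual steady state is M_∞ = M₀·(F₁/F₀) = 980.7 × 52.59/65.64 = 785.73 Gt C.
The anomaly ΔM(t) = M(t) − M_∞ decays as ΔM₀·e^(−t/τ) with ΔM₀ = 980.7 − 785.73 = 195.0 Gt C.
At t = 5.87 yr, e^(−t/τ) = e^(−0.3929) = 0.6751, so ΔM = 131.6 Gt C and M = 785.73 + 131.6 = 917.35 Gt C.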